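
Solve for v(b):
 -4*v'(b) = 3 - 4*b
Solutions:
 v(b) = C1 + b^2/2 - 3*b/4


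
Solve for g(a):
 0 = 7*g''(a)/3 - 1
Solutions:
 g(a) = C1 + C2*a + 3*a^2/14


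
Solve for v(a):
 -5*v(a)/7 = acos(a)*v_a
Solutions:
 v(a) = C1*exp(-5*Integral(1/acos(a), a)/7)


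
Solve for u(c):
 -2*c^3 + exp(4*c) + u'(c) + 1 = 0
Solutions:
 u(c) = C1 + c^4/2 - c - exp(4*c)/4


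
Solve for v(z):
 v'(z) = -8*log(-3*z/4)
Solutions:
 v(z) = C1 - 8*z*log(-z) + 8*z*(-log(3) + 1 + 2*log(2))


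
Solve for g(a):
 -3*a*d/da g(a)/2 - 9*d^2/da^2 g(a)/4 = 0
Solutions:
 g(a) = C1 + C2*erf(sqrt(3)*a/3)


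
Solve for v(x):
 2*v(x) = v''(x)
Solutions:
 v(x) = C1*exp(-sqrt(2)*x) + C2*exp(sqrt(2)*x)


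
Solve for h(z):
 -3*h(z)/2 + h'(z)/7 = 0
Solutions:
 h(z) = C1*exp(21*z/2)


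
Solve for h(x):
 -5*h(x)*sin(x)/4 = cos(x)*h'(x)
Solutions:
 h(x) = C1*cos(x)^(5/4)


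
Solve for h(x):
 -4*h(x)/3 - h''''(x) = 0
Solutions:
 h(x) = (C1*sin(3^(3/4)*x/3) + C2*cos(3^(3/4)*x/3))*exp(-3^(3/4)*x/3) + (C3*sin(3^(3/4)*x/3) + C4*cos(3^(3/4)*x/3))*exp(3^(3/4)*x/3)


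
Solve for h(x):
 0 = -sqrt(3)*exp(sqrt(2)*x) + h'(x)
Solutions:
 h(x) = C1 + sqrt(6)*exp(sqrt(2)*x)/2


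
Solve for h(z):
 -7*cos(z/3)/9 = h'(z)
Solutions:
 h(z) = C1 - 7*sin(z/3)/3


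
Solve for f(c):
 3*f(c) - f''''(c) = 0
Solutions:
 f(c) = C1*exp(-3^(1/4)*c) + C2*exp(3^(1/4)*c) + C3*sin(3^(1/4)*c) + C4*cos(3^(1/4)*c)


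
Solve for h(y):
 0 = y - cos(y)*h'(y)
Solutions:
 h(y) = C1 + Integral(y/cos(y), y)


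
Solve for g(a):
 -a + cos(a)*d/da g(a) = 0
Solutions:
 g(a) = C1 + Integral(a/cos(a), a)


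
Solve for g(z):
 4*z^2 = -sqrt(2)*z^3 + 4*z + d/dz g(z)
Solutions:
 g(z) = C1 + sqrt(2)*z^4/4 + 4*z^3/3 - 2*z^2


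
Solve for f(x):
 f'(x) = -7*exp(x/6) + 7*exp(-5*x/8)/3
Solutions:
 f(x) = C1 - 42*exp(x/6) - 56*exp(-5*x/8)/15


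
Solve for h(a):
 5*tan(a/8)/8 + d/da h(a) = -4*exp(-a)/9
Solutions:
 h(a) = C1 - 5*log(tan(a/8)^2 + 1)/2 + 4*exp(-a)/9


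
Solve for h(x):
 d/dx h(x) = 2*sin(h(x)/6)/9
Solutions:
 -2*x/9 + 3*log(cos(h(x)/6) - 1) - 3*log(cos(h(x)/6) + 1) = C1


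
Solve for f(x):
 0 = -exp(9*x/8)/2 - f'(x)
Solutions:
 f(x) = C1 - 4*exp(9*x/8)/9


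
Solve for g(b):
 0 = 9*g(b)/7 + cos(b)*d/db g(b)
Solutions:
 g(b) = C1*(sin(b) - 1)^(9/14)/(sin(b) + 1)^(9/14)


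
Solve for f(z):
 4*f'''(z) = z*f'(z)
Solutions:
 f(z) = C1 + Integral(C2*airyai(2^(1/3)*z/2) + C3*airybi(2^(1/3)*z/2), z)


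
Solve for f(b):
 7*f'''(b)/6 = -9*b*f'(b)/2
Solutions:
 f(b) = C1 + Integral(C2*airyai(-3*7^(2/3)*b/7) + C3*airybi(-3*7^(2/3)*b/7), b)


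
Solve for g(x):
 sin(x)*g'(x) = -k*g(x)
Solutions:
 g(x) = C1*exp(k*(-log(cos(x) - 1) + log(cos(x) + 1))/2)


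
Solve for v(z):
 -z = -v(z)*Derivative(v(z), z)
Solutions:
 v(z) = -sqrt(C1 + z^2)
 v(z) = sqrt(C1 + z^2)


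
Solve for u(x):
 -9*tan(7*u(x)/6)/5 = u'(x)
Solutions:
 u(x) = -6*asin(C1*exp(-21*x/10))/7 + 6*pi/7
 u(x) = 6*asin(C1*exp(-21*x/10))/7


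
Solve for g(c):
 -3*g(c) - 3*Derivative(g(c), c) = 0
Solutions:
 g(c) = C1*exp(-c)


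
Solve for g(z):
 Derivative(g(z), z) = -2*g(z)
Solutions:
 g(z) = C1*exp(-2*z)


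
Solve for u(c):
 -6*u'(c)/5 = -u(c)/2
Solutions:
 u(c) = C1*exp(5*c/12)


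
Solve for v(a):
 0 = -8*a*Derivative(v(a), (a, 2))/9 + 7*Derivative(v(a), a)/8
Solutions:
 v(a) = C1 + C2*a^(127/64)


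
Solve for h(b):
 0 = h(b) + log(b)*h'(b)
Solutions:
 h(b) = C1*exp(-li(b))


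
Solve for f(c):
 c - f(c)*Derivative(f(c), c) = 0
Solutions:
 f(c) = -sqrt(C1 + c^2)
 f(c) = sqrt(C1 + c^2)


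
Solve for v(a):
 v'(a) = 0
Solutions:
 v(a) = C1


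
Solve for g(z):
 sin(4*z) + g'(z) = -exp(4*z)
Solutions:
 g(z) = C1 - exp(4*z)/4 + cos(4*z)/4


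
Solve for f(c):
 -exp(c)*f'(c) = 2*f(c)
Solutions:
 f(c) = C1*exp(2*exp(-c))


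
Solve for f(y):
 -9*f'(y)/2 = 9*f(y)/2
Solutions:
 f(y) = C1*exp(-y)


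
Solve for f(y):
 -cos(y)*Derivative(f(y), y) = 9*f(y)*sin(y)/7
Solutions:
 f(y) = C1*cos(y)^(9/7)


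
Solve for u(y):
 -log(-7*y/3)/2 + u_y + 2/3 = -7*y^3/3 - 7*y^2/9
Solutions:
 u(y) = C1 - 7*y^4/12 - 7*y^3/27 + y*log(-y)/2 + y*(-7 - 3*log(3) + 3*log(7))/6


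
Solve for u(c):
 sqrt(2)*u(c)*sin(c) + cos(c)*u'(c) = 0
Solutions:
 u(c) = C1*cos(c)^(sqrt(2))


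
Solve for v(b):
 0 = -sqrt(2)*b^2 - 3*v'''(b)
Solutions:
 v(b) = C1 + C2*b + C3*b^2 - sqrt(2)*b^5/180


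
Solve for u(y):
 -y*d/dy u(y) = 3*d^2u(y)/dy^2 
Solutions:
 u(y) = C1 + C2*erf(sqrt(6)*y/6)


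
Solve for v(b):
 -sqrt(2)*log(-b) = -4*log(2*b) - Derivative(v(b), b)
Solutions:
 v(b) = C1 - b*(4 - sqrt(2))*log(b) + b*(-4*log(2) - sqrt(2) + 4 + sqrt(2)*I*pi)


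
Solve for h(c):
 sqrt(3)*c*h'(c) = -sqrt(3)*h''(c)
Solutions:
 h(c) = C1 + C2*erf(sqrt(2)*c/2)


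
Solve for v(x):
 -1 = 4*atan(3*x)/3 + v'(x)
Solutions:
 v(x) = C1 - 4*x*atan(3*x)/3 - x + 2*log(9*x^2 + 1)/9


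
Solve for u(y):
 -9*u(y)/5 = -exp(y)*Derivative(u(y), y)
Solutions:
 u(y) = C1*exp(-9*exp(-y)/5)


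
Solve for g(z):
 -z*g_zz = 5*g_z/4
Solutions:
 g(z) = C1 + C2/z^(1/4)


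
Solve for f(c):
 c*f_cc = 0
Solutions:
 f(c) = C1 + C2*c


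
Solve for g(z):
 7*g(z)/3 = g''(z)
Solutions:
 g(z) = C1*exp(-sqrt(21)*z/3) + C2*exp(sqrt(21)*z/3)


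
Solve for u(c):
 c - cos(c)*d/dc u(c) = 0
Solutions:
 u(c) = C1 + Integral(c/cos(c), c)


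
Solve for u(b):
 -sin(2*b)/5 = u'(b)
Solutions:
 u(b) = C1 + cos(2*b)/10


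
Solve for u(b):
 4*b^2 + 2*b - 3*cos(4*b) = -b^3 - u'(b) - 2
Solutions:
 u(b) = C1 - b^4/4 - 4*b^3/3 - b^2 - 2*b + 3*sin(4*b)/4


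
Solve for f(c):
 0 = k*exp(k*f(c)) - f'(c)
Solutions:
 f(c) = Piecewise((log(-1/(C1*k + c*k^2))/k, Ne(k, 0)), (nan, True))
 f(c) = Piecewise((C1 + c*k, Eq(k, 0)), (nan, True))


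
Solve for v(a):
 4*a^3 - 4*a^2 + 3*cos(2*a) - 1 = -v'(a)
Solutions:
 v(a) = C1 - a^4 + 4*a^3/3 + a - 3*sin(2*a)/2


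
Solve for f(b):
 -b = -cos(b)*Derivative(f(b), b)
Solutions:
 f(b) = C1 + Integral(b/cos(b), b)


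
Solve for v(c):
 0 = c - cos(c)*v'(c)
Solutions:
 v(c) = C1 + Integral(c/cos(c), c)


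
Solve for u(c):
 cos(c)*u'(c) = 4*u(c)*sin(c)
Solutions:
 u(c) = C1/cos(c)^4


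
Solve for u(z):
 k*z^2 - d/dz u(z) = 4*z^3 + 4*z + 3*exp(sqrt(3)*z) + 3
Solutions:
 u(z) = C1 + k*z^3/3 - z^4 - 2*z^2 - 3*z - sqrt(3)*exp(sqrt(3)*z)


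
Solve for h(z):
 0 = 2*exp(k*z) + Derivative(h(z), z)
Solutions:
 h(z) = C1 - 2*exp(k*z)/k


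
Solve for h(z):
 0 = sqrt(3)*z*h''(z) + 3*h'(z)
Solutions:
 h(z) = C1 + C2*z^(1 - sqrt(3))


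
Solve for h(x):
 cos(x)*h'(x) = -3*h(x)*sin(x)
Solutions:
 h(x) = C1*cos(x)^3


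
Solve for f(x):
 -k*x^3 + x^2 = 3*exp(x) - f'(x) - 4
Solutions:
 f(x) = C1 + k*x^4/4 - x^3/3 - 4*x + 3*exp(x)


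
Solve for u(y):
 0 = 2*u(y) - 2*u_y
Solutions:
 u(y) = C1*exp(y)


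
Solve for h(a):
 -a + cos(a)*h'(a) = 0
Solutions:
 h(a) = C1 + Integral(a/cos(a), a)


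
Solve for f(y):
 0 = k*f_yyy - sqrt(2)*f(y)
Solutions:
 f(y) = C1*exp(2^(1/6)*y*(1/k)^(1/3)) + C2*exp(2^(1/6)*y*(-1 + sqrt(3)*I)*(1/k)^(1/3)/2) + C3*exp(-2^(1/6)*y*(1 + sqrt(3)*I)*(1/k)^(1/3)/2)


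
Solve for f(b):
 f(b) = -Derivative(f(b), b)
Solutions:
 f(b) = C1*exp(-b)


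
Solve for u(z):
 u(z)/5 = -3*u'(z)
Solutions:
 u(z) = C1*exp(-z/15)


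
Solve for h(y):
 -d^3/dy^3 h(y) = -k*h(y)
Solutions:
 h(y) = C1*exp(k^(1/3)*y) + C2*exp(k^(1/3)*y*(-1 + sqrt(3)*I)/2) + C3*exp(-k^(1/3)*y*(1 + sqrt(3)*I)/2)


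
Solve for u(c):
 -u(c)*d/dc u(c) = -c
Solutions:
 u(c) = -sqrt(C1 + c^2)
 u(c) = sqrt(C1 + c^2)


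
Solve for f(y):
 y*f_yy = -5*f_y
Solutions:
 f(y) = C1 + C2/y^4


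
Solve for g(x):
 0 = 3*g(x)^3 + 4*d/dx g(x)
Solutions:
 g(x) = -sqrt(2)*sqrt(-1/(C1 - 3*x))
 g(x) = sqrt(2)*sqrt(-1/(C1 - 3*x))


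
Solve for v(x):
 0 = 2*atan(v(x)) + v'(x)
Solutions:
 Integral(1/atan(_y), (_y, v(x))) = C1 - 2*x


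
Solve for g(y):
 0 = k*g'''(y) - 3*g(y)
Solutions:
 g(y) = C1*exp(3^(1/3)*y*(1/k)^(1/3)) + C2*exp(y*(-3^(1/3) + 3^(5/6)*I)*(1/k)^(1/3)/2) + C3*exp(-y*(3^(1/3) + 3^(5/6)*I)*(1/k)^(1/3)/2)


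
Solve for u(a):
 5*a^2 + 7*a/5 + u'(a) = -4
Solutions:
 u(a) = C1 - 5*a^3/3 - 7*a^2/10 - 4*a


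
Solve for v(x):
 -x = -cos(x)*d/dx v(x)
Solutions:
 v(x) = C1 + Integral(x/cos(x), x)


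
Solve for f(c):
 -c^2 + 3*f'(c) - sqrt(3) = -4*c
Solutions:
 f(c) = C1 + c^3/9 - 2*c^2/3 + sqrt(3)*c/3


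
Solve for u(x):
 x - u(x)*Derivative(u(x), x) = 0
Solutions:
 u(x) = -sqrt(C1 + x^2)
 u(x) = sqrt(C1 + x^2)


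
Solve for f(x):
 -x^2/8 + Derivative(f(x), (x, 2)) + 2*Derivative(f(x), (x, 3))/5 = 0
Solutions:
 f(x) = C1 + C2*x + C3*exp(-5*x/2) + x^4/96 - x^3/60 + x^2/50


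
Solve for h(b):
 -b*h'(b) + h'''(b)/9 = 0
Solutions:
 h(b) = C1 + Integral(C2*airyai(3^(2/3)*b) + C3*airybi(3^(2/3)*b), b)


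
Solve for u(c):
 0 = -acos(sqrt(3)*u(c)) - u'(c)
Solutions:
 Integral(1/acos(sqrt(3)*_y), (_y, u(c))) = C1 - c


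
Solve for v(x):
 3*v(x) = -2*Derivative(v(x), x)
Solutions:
 v(x) = C1*exp(-3*x/2)


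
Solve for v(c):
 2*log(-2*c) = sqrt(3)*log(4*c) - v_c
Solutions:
 v(c) = C1 + c*(-2 + sqrt(3))*log(c) + c*(-sqrt(3) - 2*log(2) + 2 + 2*sqrt(3)*log(2) - 2*I*pi)


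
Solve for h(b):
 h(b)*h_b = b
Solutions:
 h(b) = -sqrt(C1 + b^2)
 h(b) = sqrt(C1 + b^2)


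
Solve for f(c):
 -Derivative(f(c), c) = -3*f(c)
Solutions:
 f(c) = C1*exp(3*c)


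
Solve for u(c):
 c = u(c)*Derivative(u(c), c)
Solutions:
 u(c) = -sqrt(C1 + c^2)
 u(c) = sqrt(C1 + c^2)


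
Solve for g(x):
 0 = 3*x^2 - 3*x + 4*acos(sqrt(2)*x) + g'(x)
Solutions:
 g(x) = C1 - x^3 + 3*x^2/2 - 4*x*acos(sqrt(2)*x) + 2*sqrt(2)*sqrt(1 - 2*x^2)


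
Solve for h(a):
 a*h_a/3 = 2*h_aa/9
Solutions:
 h(a) = C1 + C2*erfi(sqrt(3)*a/2)


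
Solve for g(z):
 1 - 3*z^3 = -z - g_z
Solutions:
 g(z) = C1 + 3*z^4/4 - z^2/2 - z


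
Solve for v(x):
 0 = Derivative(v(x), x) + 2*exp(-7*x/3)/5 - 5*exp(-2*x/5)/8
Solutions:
 v(x) = C1 + 6*exp(-7*x/3)/35 - 25*exp(-2*x/5)/16


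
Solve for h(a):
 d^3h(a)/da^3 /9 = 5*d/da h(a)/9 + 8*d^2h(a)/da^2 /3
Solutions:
 h(a) = C1 + C2*exp(a*(12 - sqrt(149))) + C3*exp(a*(12 + sqrt(149)))


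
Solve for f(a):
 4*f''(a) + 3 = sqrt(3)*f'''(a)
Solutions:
 f(a) = C1 + C2*a + C3*exp(4*sqrt(3)*a/3) - 3*a^2/8


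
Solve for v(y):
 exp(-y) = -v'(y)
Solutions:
 v(y) = C1 + exp(-y)


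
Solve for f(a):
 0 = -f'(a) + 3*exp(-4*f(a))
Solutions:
 f(a) = log(-I*(C1 + 12*a)^(1/4))
 f(a) = log(I*(C1 + 12*a)^(1/4))
 f(a) = log(-(C1 + 12*a)^(1/4))
 f(a) = log(C1 + 12*a)/4


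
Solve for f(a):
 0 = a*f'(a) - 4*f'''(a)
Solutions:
 f(a) = C1 + Integral(C2*airyai(2^(1/3)*a/2) + C3*airybi(2^(1/3)*a/2), a)


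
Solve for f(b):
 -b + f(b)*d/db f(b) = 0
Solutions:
 f(b) = -sqrt(C1 + b^2)
 f(b) = sqrt(C1 + b^2)


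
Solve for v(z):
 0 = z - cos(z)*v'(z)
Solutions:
 v(z) = C1 + Integral(z/cos(z), z)


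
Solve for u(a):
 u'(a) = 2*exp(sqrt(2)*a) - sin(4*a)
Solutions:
 u(a) = C1 + sqrt(2)*exp(sqrt(2)*a) + cos(4*a)/4


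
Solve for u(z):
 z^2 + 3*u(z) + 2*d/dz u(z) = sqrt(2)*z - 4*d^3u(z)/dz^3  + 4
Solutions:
 u(z) = C1*exp(-3^(1/3)*z*(-(27 + sqrt(753))^(1/3) + 2*3^(1/3)/(27 + sqrt(753))^(1/3))/12)*sin(3^(1/6)*z*(6/(27 + sqrt(753))^(1/3) + 3^(2/3)*(27 + sqrt(753))^(1/3))/12) + C2*exp(-3^(1/3)*z*(-(27 + sqrt(753))^(1/3) + 2*3^(1/3)/(27 + sqrt(753))^(1/3))/12)*cos(3^(1/6)*z*(6/(27 + sqrt(753))^(1/3) + 3^(2/3)*(27 + sqrt(753))^(1/3))/12) + C3*exp(3^(1/3)*z*(-(27 + sqrt(753))^(1/3) + 2*3^(1/3)/(27 + sqrt(753))^(1/3))/6) - z^2/3 + 4*z/9 + sqrt(2)*z/3 - 2*sqrt(2)/9 + 28/27


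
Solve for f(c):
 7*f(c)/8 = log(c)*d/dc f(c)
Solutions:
 f(c) = C1*exp(7*li(c)/8)


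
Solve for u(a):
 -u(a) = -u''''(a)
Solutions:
 u(a) = C1*exp(-a) + C2*exp(a) + C3*sin(a) + C4*cos(a)


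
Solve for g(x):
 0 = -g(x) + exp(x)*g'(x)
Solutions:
 g(x) = C1*exp(-exp(-x))


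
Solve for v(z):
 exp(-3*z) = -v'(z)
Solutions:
 v(z) = C1 + exp(-3*z)/3


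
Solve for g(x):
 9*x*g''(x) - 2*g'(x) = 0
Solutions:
 g(x) = C1 + C2*x^(11/9)


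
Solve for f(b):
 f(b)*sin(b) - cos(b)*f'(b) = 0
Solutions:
 f(b) = C1/cos(b)


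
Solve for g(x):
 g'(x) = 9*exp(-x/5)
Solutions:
 g(x) = C1 - 45*exp(-x/5)


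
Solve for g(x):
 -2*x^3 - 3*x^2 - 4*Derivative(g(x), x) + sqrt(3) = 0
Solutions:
 g(x) = C1 - x^4/8 - x^3/4 + sqrt(3)*x/4


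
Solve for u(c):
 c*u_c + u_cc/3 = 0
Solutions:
 u(c) = C1 + C2*erf(sqrt(6)*c/2)


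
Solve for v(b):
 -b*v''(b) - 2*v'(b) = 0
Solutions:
 v(b) = C1 + C2/b


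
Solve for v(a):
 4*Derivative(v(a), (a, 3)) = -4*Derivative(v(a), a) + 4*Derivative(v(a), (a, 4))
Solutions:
 v(a) = C1 + C2*exp(a*(-2^(2/3)*(3*sqrt(93) + 29)^(1/3) - 2*2^(1/3)/(3*sqrt(93) + 29)^(1/3) + 4)/12)*sin(2^(1/3)*sqrt(3)*a*(-2^(1/3)*(3*sqrt(93) + 29)^(1/3) + 2/(3*sqrt(93) + 29)^(1/3))/12) + C3*exp(a*(-2^(2/3)*(3*sqrt(93) + 29)^(1/3) - 2*2^(1/3)/(3*sqrt(93) + 29)^(1/3) + 4)/12)*cos(2^(1/3)*sqrt(3)*a*(-2^(1/3)*(3*sqrt(93) + 29)^(1/3) + 2/(3*sqrt(93) + 29)^(1/3))/12) + C4*exp(a*(2*2^(1/3)/(3*sqrt(93) + 29)^(1/3) + 2 + 2^(2/3)*(3*sqrt(93) + 29)^(1/3))/6)


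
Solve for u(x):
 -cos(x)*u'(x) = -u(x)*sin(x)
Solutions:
 u(x) = C1/cos(x)


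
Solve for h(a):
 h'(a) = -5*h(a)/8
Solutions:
 h(a) = C1*exp(-5*a/8)


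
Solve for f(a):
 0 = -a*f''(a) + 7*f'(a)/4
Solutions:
 f(a) = C1 + C2*a^(11/4)


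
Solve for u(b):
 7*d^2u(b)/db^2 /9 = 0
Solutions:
 u(b) = C1 + C2*b


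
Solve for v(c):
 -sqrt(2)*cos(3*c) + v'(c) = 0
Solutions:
 v(c) = C1 + sqrt(2)*sin(3*c)/3


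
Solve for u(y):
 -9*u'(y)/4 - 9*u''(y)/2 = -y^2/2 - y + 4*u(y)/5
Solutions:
 u(y) = 5*y^2/8 - 145*y/64 + (C1*sin(sqrt(415)*y/60) + C2*cos(sqrt(415)*y/60))*exp(-y/4) - 675/1024


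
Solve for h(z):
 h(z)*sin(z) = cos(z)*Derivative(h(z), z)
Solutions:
 h(z) = C1/cos(z)


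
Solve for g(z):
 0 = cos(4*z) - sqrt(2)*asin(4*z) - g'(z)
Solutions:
 g(z) = C1 - sqrt(2)*(z*asin(4*z) + sqrt(1 - 16*z^2)/4) + sin(4*z)/4


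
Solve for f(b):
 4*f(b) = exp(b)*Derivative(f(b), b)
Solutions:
 f(b) = C1*exp(-4*exp(-b))


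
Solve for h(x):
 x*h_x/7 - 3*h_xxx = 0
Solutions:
 h(x) = C1 + Integral(C2*airyai(21^(2/3)*x/21) + C3*airybi(21^(2/3)*x/21), x)


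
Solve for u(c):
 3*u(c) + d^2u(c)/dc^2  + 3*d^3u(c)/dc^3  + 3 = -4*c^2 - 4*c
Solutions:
 u(c) = C1*exp(c*(-4 + 2*2^(1/3)/(27*sqrt(733) + 731)^(1/3) + 2^(2/3)*(27*sqrt(733) + 731)^(1/3))/36)*sin(2^(1/3)*sqrt(3)*c*(-2^(1/3)*(27*sqrt(733) + 731)^(1/3) + 2/(27*sqrt(733) + 731)^(1/3))/36) + C2*exp(c*(-4 + 2*2^(1/3)/(27*sqrt(733) + 731)^(1/3) + 2^(2/3)*(27*sqrt(733) + 731)^(1/3))/36)*cos(2^(1/3)*sqrt(3)*c*(-2^(1/3)*(27*sqrt(733) + 731)^(1/3) + 2/(27*sqrt(733) + 731)^(1/3))/36) + C3*exp(-c*(2*2^(1/3)/(27*sqrt(733) + 731)^(1/3) + 2 + 2^(2/3)*(27*sqrt(733) + 731)^(1/3))/18) - 4*c^2/3 - 4*c/3 - 1/9


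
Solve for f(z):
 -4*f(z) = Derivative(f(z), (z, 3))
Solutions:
 f(z) = C3*exp(-2^(2/3)*z) + (C1*sin(2^(2/3)*sqrt(3)*z/2) + C2*cos(2^(2/3)*sqrt(3)*z/2))*exp(2^(2/3)*z/2)


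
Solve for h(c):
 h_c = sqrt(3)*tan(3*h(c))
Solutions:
 h(c) = -asin(C1*exp(3*sqrt(3)*c))/3 + pi/3
 h(c) = asin(C1*exp(3*sqrt(3)*c))/3


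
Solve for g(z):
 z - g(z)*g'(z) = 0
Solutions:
 g(z) = -sqrt(C1 + z^2)
 g(z) = sqrt(C1 + z^2)


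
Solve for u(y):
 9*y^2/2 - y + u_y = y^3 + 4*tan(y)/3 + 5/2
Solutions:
 u(y) = C1 + y^4/4 - 3*y^3/2 + y^2/2 + 5*y/2 - 4*log(cos(y))/3


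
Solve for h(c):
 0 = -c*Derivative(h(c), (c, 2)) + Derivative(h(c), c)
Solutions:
 h(c) = C1 + C2*c^2


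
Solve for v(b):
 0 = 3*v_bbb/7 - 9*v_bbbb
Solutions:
 v(b) = C1 + C2*b + C3*b^2 + C4*exp(b/21)


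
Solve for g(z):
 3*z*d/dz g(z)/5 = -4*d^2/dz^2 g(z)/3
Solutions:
 g(z) = C1 + C2*erf(3*sqrt(10)*z/20)


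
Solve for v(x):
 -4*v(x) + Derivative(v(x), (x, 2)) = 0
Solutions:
 v(x) = C1*exp(-2*x) + C2*exp(2*x)


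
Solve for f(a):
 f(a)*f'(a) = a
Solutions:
 f(a) = -sqrt(C1 + a^2)
 f(a) = sqrt(C1 + a^2)


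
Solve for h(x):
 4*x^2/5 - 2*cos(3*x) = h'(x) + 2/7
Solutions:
 h(x) = C1 + 4*x^3/15 - 2*x/7 - 2*sin(3*x)/3


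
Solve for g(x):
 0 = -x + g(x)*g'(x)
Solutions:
 g(x) = -sqrt(C1 + x^2)
 g(x) = sqrt(C1 + x^2)


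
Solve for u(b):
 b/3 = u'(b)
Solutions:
 u(b) = C1 + b^2/6


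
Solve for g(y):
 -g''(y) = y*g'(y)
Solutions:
 g(y) = C1 + C2*erf(sqrt(2)*y/2)


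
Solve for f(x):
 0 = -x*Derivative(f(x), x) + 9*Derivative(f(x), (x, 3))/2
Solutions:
 f(x) = C1 + Integral(C2*airyai(6^(1/3)*x/3) + C3*airybi(6^(1/3)*x/3), x)


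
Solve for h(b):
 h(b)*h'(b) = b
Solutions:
 h(b) = -sqrt(C1 + b^2)
 h(b) = sqrt(C1 + b^2)


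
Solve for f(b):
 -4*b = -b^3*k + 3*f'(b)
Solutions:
 f(b) = C1 + b^4*k/12 - 2*b^2/3


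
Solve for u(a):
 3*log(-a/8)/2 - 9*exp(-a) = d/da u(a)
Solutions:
 u(a) = C1 + 3*a*log(-a)/2 + 3*a*(-3*log(2) - 1)/2 + 9*exp(-a)


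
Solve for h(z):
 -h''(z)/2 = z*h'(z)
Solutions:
 h(z) = C1 + C2*erf(z)


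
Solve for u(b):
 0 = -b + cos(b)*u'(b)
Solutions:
 u(b) = C1 + Integral(b/cos(b), b)


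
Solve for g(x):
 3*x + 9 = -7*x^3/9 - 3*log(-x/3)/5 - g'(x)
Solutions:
 g(x) = C1 - 7*x^4/36 - 3*x^2/2 - 3*x*log(-x)/5 + 3*x*(-14 + log(3))/5


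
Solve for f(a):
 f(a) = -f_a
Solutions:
 f(a) = C1*exp(-a)


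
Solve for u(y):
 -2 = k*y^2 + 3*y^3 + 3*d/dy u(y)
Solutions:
 u(y) = C1 - k*y^3/9 - y^4/4 - 2*y/3


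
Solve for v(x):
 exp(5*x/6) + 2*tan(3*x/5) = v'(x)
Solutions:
 v(x) = C1 + 6*exp(5*x/6)/5 - 10*log(cos(3*x/5))/3


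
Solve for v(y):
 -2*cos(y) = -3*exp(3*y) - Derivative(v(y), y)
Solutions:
 v(y) = C1 - exp(3*y) + 2*sin(y)


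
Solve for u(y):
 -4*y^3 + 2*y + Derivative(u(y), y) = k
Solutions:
 u(y) = C1 + k*y + y^4 - y^2


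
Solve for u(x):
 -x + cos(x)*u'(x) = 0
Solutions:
 u(x) = C1 + Integral(x/cos(x), x)


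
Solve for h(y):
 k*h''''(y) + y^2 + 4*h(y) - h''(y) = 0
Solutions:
 h(y) = C1*exp(-sqrt(2)*y*sqrt((1 - sqrt(1 - 16*k))/k)/2) + C2*exp(sqrt(2)*y*sqrt((1 - sqrt(1 - 16*k))/k)/2) + C3*exp(-sqrt(2)*y*sqrt((sqrt(1 - 16*k) + 1)/k)/2) + C4*exp(sqrt(2)*y*sqrt((sqrt(1 - 16*k) + 1)/k)/2) - y^2/4 - 1/8


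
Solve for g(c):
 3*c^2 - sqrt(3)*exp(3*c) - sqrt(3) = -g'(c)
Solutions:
 g(c) = C1 - c^3 + sqrt(3)*c + sqrt(3)*exp(3*c)/3


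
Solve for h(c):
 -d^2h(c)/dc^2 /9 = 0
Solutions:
 h(c) = C1 + C2*c


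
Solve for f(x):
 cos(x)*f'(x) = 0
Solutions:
 f(x) = C1


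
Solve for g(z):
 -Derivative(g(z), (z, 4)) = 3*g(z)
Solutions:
 g(z) = (C1*sin(sqrt(2)*3^(1/4)*z/2) + C2*cos(sqrt(2)*3^(1/4)*z/2))*exp(-sqrt(2)*3^(1/4)*z/2) + (C3*sin(sqrt(2)*3^(1/4)*z/2) + C4*cos(sqrt(2)*3^(1/4)*z/2))*exp(sqrt(2)*3^(1/4)*z/2)


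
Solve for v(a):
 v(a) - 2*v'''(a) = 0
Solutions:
 v(a) = C3*exp(2^(2/3)*a/2) + (C1*sin(2^(2/3)*sqrt(3)*a/4) + C2*cos(2^(2/3)*sqrt(3)*a/4))*exp(-2^(2/3)*a/4)


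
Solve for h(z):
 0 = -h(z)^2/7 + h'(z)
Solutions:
 h(z) = -7/(C1 + z)


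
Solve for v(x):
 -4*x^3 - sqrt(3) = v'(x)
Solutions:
 v(x) = C1 - x^4 - sqrt(3)*x


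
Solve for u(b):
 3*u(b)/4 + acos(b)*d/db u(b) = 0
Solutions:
 u(b) = C1*exp(-3*Integral(1/acos(b), b)/4)


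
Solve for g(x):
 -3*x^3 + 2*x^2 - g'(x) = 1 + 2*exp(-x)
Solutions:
 g(x) = C1 - 3*x^4/4 + 2*x^3/3 - x + 2*exp(-x)


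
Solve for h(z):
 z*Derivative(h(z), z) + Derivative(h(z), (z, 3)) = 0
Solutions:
 h(z) = C1 + Integral(C2*airyai(-z) + C3*airybi(-z), z)


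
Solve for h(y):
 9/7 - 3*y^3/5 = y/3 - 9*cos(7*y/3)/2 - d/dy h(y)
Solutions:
 h(y) = C1 + 3*y^4/20 + y^2/6 - 9*y/7 - 27*sin(7*y/3)/14


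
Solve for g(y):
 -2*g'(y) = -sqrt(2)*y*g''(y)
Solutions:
 g(y) = C1 + C2*y^(1 + sqrt(2))


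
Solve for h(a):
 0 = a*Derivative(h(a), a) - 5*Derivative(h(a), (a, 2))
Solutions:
 h(a) = C1 + C2*erfi(sqrt(10)*a/10)


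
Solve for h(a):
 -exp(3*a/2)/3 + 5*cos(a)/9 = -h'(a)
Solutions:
 h(a) = C1 + 2*exp(3*a/2)/9 - 5*sin(a)/9


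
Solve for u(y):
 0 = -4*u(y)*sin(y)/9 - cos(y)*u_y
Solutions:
 u(y) = C1*cos(y)^(4/9)


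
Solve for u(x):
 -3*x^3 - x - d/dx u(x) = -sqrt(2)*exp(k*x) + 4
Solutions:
 u(x) = C1 - 3*x^4/4 - x^2/2 - 4*x + sqrt(2)*exp(k*x)/k


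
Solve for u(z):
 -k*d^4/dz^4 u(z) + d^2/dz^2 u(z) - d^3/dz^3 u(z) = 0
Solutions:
 u(z) = C1 + C2*z + C3*exp(z*(sqrt(4*k + 1) - 1)/(2*k)) + C4*exp(-z*(sqrt(4*k + 1) + 1)/(2*k))


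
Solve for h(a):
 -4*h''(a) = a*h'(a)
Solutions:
 h(a) = C1 + C2*erf(sqrt(2)*a/4)


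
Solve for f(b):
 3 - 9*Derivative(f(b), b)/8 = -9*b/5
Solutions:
 f(b) = C1 + 4*b^2/5 + 8*b/3


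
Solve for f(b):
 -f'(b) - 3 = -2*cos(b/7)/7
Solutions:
 f(b) = C1 - 3*b + 2*sin(b/7)


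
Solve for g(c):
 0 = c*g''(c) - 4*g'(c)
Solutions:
 g(c) = C1 + C2*c^5


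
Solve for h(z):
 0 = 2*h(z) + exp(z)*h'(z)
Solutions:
 h(z) = C1*exp(2*exp(-z))


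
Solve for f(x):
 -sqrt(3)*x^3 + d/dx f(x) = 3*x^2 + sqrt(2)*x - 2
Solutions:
 f(x) = C1 + sqrt(3)*x^4/4 + x^3 + sqrt(2)*x^2/2 - 2*x


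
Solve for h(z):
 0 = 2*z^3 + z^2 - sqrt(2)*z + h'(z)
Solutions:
 h(z) = C1 - z^4/2 - z^3/3 + sqrt(2)*z^2/2


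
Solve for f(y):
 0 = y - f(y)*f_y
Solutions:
 f(y) = -sqrt(C1 + y^2)
 f(y) = sqrt(C1 + y^2)


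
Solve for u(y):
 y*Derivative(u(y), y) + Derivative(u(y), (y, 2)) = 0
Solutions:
 u(y) = C1 + C2*erf(sqrt(2)*y/2)


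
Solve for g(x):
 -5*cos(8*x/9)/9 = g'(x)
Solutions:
 g(x) = C1 - 5*sin(8*x/9)/8


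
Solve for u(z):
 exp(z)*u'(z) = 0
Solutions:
 u(z) = C1


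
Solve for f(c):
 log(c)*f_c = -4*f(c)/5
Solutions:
 f(c) = C1*exp(-4*li(c)/5)


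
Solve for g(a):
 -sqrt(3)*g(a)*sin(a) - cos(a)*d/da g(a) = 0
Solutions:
 g(a) = C1*cos(a)^(sqrt(3))


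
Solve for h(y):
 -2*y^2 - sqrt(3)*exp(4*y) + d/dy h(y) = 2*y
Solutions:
 h(y) = C1 + 2*y^3/3 + y^2 + sqrt(3)*exp(4*y)/4


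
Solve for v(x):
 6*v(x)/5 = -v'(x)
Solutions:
 v(x) = C1*exp(-6*x/5)


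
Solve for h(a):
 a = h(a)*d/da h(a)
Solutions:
 h(a) = -sqrt(C1 + a^2)
 h(a) = sqrt(C1 + a^2)


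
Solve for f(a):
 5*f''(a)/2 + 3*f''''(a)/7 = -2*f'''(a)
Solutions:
 f(a) = C1 + C2*a + (C3*sin(sqrt(14)*a/6) + C4*cos(sqrt(14)*a/6))*exp(-7*a/3)


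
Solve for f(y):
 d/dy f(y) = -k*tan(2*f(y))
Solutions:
 f(y) = -asin(C1*exp(-2*k*y))/2 + pi/2
 f(y) = asin(C1*exp(-2*k*y))/2


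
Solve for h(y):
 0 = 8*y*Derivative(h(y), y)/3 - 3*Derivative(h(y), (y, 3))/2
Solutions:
 h(y) = C1 + Integral(C2*airyai(2*6^(1/3)*y/3) + C3*airybi(2*6^(1/3)*y/3), y)


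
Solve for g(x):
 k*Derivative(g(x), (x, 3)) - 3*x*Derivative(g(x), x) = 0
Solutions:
 g(x) = C1 + Integral(C2*airyai(3^(1/3)*x*(1/k)^(1/3)) + C3*airybi(3^(1/3)*x*(1/k)^(1/3)), x)


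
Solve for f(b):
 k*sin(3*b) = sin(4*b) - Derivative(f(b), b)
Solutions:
 f(b) = C1 + k*cos(3*b)/3 - cos(4*b)/4


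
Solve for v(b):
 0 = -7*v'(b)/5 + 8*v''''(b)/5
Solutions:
 v(b) = C1 + C4*exp(7^(1/3)*b/2) + (C2*sin(sqrt(3)*7^(1/3)*b/4) + C3*cos(sqrt(3)*7^(1/3)*b/4))*exp(-7^(1/3)*b/4)


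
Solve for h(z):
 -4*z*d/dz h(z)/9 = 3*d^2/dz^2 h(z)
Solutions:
 h(z) = C1 + C2*erf(sqrt(6)*z/9)


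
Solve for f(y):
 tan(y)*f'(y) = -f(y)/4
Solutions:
 f(y) = C1/sin(y)^(1/4)


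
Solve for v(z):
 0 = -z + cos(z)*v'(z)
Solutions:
 v(z) = C1 + Integral(z/cos(z), z)


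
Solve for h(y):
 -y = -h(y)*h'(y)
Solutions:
 h(y) = -sqrt(C1 + y^2)
 h(y) = sqrt(C1 + y^2)


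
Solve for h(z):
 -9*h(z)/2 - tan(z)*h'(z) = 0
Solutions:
 h(z) = C1/sin(z)^(9/2)


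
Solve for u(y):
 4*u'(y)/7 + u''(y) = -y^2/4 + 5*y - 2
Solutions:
 u(y) = C1 + C2*exp(-4*y/7) - 7*y^3/48 + 329*y^2/64 - 2751*y/128


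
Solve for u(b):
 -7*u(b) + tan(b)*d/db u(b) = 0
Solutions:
 u(b) = C1*sin(b)^7


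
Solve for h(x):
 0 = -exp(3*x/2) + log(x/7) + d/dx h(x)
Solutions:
 h(x) = C1 - x*log(x) + x*(1 + log(7)) + 2*exp(3*x/2)/3


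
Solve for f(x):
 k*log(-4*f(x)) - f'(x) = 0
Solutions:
 Integral(1/(log(-_y) + 2*log(2)), (_y, f(x))) = C1 + k*x


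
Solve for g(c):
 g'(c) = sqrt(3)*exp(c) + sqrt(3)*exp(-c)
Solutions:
 g(c) = C1 + 2*sqrt(3)*sinh(c)


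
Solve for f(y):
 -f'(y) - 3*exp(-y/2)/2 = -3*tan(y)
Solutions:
 f(y) = C1 + 3*log(tan(y)^2 + 1)/2 + 3*exp(-y/2)


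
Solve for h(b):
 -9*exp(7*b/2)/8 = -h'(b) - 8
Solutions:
 h(b) = C1 - 8*b + 9*exp(7*b/2)/28


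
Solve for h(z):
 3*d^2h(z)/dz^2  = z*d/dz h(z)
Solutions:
 h(z) = C1 + C2*erfi(sqrt(6)*z/6)


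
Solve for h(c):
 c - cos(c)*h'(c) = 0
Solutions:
 h(c) = C1 + Integral(c/cos(c), c)


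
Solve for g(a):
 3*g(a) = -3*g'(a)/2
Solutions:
 g(a) = C1*exp(-2*a)


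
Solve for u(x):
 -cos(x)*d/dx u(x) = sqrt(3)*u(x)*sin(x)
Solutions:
 u(x) = C1*cos(x)^(sqrt(3))


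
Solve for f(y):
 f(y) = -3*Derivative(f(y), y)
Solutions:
 f(y) = C1*exp(-y/3)


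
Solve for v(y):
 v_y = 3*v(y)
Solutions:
 v(y) = C1*exp(3*y)


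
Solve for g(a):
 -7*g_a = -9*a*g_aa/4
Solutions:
 g(a) = C1 + C2*a^(37/9)


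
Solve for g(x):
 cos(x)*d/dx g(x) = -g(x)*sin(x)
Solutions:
 g(x) = C1*cos(x)


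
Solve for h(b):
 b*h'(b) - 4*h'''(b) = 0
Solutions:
 h(b) = C1 + Integral(C2*airyai(2^(1/3)*b/2) + C3*airybi(2^(1/3)*b/2), b)


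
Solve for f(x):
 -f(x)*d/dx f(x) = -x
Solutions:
 f(x) = -sqrt(C1 + x^2)
 f(x) = sqrt(C1 + x^2)


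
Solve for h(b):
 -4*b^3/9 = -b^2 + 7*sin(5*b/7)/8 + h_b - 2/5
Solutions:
 h(b) = C1 - b^4/9 + b^3/3 + 2*b/5 + 49*cos(5*b/7)/40


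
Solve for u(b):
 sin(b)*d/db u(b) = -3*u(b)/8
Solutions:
 u(b) = C1*(cos(b) + 1)^(3/16)/(cos(b) - 1)^(3/16)


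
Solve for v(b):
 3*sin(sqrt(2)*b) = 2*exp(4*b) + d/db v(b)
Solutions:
 v(b) = C1 - exp(4*b)/2 - 3*sqrt(2)*cos(sqrt(2)*b)/2


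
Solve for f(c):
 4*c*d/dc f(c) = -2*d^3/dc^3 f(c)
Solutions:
 f(c) = C1 + Integral(C2*airyai(-2^(1/3)*c) + C3*airybi(-2^(1/3)*c), c)


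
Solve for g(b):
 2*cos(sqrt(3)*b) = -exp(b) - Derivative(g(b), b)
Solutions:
 g(b) = C1 - exp(b) - 2*sqrt(3)*sin(sqrt(3)*b)/3


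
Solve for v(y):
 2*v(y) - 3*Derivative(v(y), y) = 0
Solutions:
 v(y) = C1*exp(2*y/3)


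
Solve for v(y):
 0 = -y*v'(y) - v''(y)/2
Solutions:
 v(y) = C1 + C2*erf(y)


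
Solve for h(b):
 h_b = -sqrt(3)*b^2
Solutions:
 h(b) = C1 - sqrt(3)*b^3/3


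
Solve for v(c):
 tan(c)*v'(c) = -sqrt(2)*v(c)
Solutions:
 v(c) = C1/sin(c)^(sqrt(2))


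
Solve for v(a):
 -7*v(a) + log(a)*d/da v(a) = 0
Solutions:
 v(a) = C1*exp(7*li(a))


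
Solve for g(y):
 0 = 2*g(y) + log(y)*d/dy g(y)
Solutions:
 g(y) = C1*exp(-2*li(y))


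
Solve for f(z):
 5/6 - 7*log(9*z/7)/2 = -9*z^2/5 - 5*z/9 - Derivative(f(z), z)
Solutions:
 f(z) = C1 - 3*z^3/5 - 5*z^2/18 + 7*z*log(z)/2 - 7*z*log(7)/2 - 13*z/3 + 7*z*log(3)


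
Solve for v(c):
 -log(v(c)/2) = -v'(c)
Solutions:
 Integral(1/(-log(_y) + log(2)), (_y, v(c))) = C1 - c


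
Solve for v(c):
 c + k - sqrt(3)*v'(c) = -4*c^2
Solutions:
 v(c) = C1 + 4*sqrt(3)*c^3/9 + sqrt(3)*c^2/6 + sqrt(3)*c*k/3


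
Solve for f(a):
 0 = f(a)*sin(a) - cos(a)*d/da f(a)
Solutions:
 f(a) = C1/cos(a)


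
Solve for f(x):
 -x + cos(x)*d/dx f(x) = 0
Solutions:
 f(x) = C1 + Integral(x/cos(x), x)


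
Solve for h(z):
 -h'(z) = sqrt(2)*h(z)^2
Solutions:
 h(z) = 1/(C1 + sqrt(2)*z)


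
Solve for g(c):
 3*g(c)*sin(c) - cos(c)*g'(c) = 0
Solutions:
 g(c) = C1/cos(c)^3


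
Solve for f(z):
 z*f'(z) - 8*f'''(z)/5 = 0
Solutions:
 f(z) = C1 + Integral(C2*airyai(5^(1/3)*z/2) + C3*airybi(5^(1/3)*z/2), z)


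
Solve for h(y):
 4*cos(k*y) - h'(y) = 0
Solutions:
 h(y) = C1 + 4*sin(k*y)/k


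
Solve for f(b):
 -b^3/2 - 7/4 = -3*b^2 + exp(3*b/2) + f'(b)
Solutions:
 f(b) = C1 - b^4/8 + b^3 - 7*b/4 - 2*exp(3*b/2)/3


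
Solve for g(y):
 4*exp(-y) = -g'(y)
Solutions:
 g(y) = C1 + 4*exp(-y)


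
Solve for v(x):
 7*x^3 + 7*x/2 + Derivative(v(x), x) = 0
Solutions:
 v(x) = C1 - 7*x^4/4 - 7*x^2/4


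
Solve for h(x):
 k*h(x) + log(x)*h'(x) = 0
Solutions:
 h(x) = C1*exp(-k*li(x))


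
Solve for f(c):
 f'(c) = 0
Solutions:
 f(c) = C1


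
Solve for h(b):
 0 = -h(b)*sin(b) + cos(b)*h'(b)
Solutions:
 h(b) = C1/cos(b)


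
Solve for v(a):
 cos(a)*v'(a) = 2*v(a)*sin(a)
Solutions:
 v(a) = C1/cos(a)^2


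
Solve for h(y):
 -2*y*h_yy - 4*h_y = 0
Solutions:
 h(y) = C1 + C2/y


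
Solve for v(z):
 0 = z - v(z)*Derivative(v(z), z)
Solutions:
 v(z) = -sqrt(C1 + z^2)
 v(z) = sqrt(C1 + z^2)


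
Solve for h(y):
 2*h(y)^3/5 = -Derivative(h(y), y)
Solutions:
 h(y) = -sqrt(10)*sqrt(-1/(C1 - 2*y))/2
 h(y) = sqrt(10)*sqrt(-1/(C1 - 2*y))/2


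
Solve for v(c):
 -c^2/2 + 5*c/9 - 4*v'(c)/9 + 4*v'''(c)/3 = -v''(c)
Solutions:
 v(c) = C1 + C2*exp(c*(-9 + sqrt(273))/24) + C3*exp(-c*(9 + sqrt(273))/24) - 3*c^3/8 - 61*c^2/32 - 981*c/64


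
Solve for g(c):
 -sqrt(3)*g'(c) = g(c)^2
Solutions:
 g(c) = 3/(C1 + sqrt(3)*c)


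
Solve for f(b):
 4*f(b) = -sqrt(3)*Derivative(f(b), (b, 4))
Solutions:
 f(b) = (C1*sin(3^(7/8)*b/3) + C2*cos(3^(7/8)*b/3))*exp(-3^(7/8)*b/3) + (C3*sin(3^(7/8)*b/3) + C4*cos(3^(7/8)*b/3))*exp(3^(7/8)*b/3)


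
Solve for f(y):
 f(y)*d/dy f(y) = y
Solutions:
 f(y) = -sqrt(C1 + y^2)
 f(y) = sqrt(C1 + y^2)


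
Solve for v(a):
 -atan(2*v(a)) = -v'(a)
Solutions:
 Integral(1/atan(2*_y), (_y, v(a))) = C1 + a


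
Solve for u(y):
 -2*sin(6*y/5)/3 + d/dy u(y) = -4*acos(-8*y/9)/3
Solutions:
 u(y) = C1 - 4*y*acos(-8*y/9)/3 - sqrt(81 - 64*y^2)/6 - 5*cos(6*y/5)/9


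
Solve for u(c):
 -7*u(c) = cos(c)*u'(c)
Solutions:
 u(c) = C1*sqrt(sin(c) - 1)*(sin(c)^3 - 3*sin(c)^2 + 3*sin(c) - 1)/(sqrt(sin(c) + 1)*(sin(c)^3 + 3*sin(c)^2 + 3*sin(c) + 1))


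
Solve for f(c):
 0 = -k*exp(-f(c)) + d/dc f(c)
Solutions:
 f(c) = log(C1 + c*k)


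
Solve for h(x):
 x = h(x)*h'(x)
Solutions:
 h(x) = -sqrt(C1 + x^2)
 h(x) = sqrt(C1 + x^2)


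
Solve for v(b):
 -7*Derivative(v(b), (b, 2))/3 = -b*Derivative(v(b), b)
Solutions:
 v(b) = C1 + C2*erfi(sqrt(42)*b/14)


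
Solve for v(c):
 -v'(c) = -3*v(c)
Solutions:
 v(c) = C1*exp(3*c)


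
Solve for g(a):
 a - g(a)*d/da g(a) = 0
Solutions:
 g(a) = -sqrt(C1 + a^2)
 g(a) = sqrt(C1 + a^2)


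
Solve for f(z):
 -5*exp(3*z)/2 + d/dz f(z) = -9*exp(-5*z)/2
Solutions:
 f(z) = C1 + 5*exp(3*z)/6 + 9*exp(-5*z)/10


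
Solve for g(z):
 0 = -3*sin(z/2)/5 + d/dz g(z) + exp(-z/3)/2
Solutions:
 g(z) = C1 - 6*cos(z/2)/5 + 3*exp(-z/3)/2


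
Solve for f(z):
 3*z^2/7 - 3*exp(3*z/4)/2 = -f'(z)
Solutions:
 f(z) = C1 - z^3/7 + 2*exp(3*z/4)


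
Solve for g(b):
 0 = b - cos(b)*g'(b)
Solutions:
 g(b) = C1 + Integral(b/cos(b), b)


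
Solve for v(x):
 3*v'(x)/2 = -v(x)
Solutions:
 v(x) = C1*exp(-2*x/3)


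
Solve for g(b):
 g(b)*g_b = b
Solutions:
 g(b) = -sqrt(C1 + b^2)
 g(b) = sqrt(C1 + b^2)


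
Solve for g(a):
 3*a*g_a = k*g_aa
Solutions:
 g(a) = C1 + C2*erf(sqrt(6)*a*sqrt(-1/k)/2)/sqrt(-1/k)


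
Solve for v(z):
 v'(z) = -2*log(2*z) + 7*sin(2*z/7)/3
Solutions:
 v(z) = C1 - 2*z*log(z) - 2*z*log(2) + 2*z - 49*cos(2*z/7)/6


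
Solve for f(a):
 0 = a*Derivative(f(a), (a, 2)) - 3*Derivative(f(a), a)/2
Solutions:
 f(a) = C1 + C2*a^(5/2)


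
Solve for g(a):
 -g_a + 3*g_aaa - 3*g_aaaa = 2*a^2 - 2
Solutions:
 g(a) = C1 + C2*exp(a*(2*2^(1/3)/(3*sqrt(5) + 7)^(1/3) + 2^(2/3)*(3*sqrt(5) + 7)^(1/3) + 4)/12)*sin(2^(1/3)*sqrt(3)*a*(-2^(1/3)*(3*sqrt(5) + 7)^(1/3) + 2/(3*sqrt(5) + 7)^(1/3))/12) + C3*exp(a*(2*2^(1/3)/(3*sqrt(5) + 7)^(1/3) + 2^(2/3)*(3*sqrt(5) + 7)^(1/3) + 4)/12)*cos(2^(1/3)*sqrt(3)*a*(-2^(1/3)*(3*sqrt(5) + 7)^(1/3) + 2/(3*sqrt(5) + 7)^(1/3))/12) + C4*exp(a*(-2^(2/3)*(3*sqrt(5) + 7)^(1/3) - 2*2^(1/3)/(3*sqrt(5) + 7)^(1/3) + 2)/6) - 2*a^3/3 - 10*a


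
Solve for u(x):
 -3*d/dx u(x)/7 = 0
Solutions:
 u(x) = C1


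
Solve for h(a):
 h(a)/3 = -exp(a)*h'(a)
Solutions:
 h(a) = C1*exp(exp(-a)/3)


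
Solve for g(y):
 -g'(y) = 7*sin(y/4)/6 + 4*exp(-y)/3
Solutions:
 g(y) = C1 + 14*cos(y/4)/3 + 4*exp(-y)/3


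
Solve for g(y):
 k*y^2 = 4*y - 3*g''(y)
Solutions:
 g(y) = C1 + C2*y - k*y^4/36 + 2*y^3/9


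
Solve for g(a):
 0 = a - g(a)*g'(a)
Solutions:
 g(a) = -sqrt(C1 + a^2)
 g(a) = sqrt(C1 + a^2)


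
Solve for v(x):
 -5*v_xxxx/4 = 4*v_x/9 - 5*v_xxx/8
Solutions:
 v(x) = C1 + C2*exp(x*(5*5^(1/3)/(8*sqrt(546) + 187)^(1/3) + 10 + 5^(2/3)*(8*sqrt(546) + 187)^(1/3))/60)*sin(sqrt(3)*5^(1/3)*x*(-5^(1/3)*(8*sqrt(546) + 187)^(1/3) + 5/(8*sqrt(546) + 187)^(1/3))/60) + C3*exp(x*(5*5^(1/3)/(8*sqrt(546) + 187)^(1/3) + 10 + 5^(2/3)*(8*sqrt(546) + 187)^(1/3))/60)*cos(sqrt(3)*5^(1/3)*x*(-5^(1/3)*(8*sqrt(546) + 187)^(1/3) + 5/(8*sqrt(546) + 187)^(1/3))/60) + C4*exp(x*(-5^(2/3)*(8*sqrt(546) + 187)^(1/3) - 5*5^(1/3)/(8*sqrt(546) + 187)^(1/3) + 5)/30)


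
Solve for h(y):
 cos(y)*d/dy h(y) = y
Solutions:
 h(y) = C1 + Integral(y/cos(y), y)


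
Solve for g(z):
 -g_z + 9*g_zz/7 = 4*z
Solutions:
 g(z) = C1 + C2*exp(7*z/9) - 2*z^2 - 36*z/7


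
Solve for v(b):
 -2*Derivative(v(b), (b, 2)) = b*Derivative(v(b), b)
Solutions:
 v(b) = C1 + C2*erf(b/2)


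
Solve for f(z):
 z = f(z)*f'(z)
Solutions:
 f(z) = -sqrt(C1 + z^2)
 f(z) = sqrt(C1 + z^2)


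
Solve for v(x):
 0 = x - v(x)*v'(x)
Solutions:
 v(x) = -sqrt(C1 + x^2)
 v(x) = sqrt(C1 + x^2)


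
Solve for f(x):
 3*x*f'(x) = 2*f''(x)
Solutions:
 f(x) = C1 + C2*erfi(sqrt(3)*x/2)


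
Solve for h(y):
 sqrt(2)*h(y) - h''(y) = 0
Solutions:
 h(y) = C1*exp(-2^(1/4)*y) + C2*exp(2^(1/4)*y)


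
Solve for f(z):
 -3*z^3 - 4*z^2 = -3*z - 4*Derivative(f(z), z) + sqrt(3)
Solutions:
 f(z) = C1 + 3*z^4/16 + z^3/3 - 3*z^2/8 + sqrt(3)*z/4


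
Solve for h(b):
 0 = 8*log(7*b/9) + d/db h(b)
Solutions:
 h(b) = C1 - 8*b*log(b) + b*log(43046721/5764801) + 8*b


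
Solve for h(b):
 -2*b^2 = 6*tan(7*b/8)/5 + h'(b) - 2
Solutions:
 h(b) = C1 - 2*b^3/3 + 2*b + 48*log(cos(7*b/8))/35


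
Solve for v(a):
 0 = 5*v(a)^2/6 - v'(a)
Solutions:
 v(a) = -6/(C1 + 5*a)


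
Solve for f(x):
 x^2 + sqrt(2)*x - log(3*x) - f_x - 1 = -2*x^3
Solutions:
 f(x) = C1 + x^4/2 + x^3/3 + sqrt(2)*x^2/2 - x*log(x) - x*log(3)


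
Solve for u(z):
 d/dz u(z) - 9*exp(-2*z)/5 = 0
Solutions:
 u(z) = C1 - 9*exp(-2*z)/10


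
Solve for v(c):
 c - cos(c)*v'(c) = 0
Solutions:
 v(c) = C1 + Integral(c/cos(c), c)


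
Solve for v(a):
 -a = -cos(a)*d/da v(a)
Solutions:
 v(a) = C1 + Integral(a/cos(a), a)


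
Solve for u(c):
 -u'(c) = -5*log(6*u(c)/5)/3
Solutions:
 3*Integral(1/(-log(_y) - log(6) + log(5)), (_y, u(c)))/5 = C1 - c


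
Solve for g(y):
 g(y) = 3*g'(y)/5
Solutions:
 g(y) = C1*exp(5*y/3)


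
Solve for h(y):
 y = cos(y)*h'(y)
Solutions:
 h(y) = C1 + Integral(y/cos(y), y)


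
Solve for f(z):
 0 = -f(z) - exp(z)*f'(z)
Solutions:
 f(z) = C1*exp(exp(-z))


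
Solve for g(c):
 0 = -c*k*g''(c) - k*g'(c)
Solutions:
 g(c) = C1 + C2*log(c)


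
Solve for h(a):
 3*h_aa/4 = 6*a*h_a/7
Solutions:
 h(a) = C1 + C2*erfi(2*sqrt(7)*a/7)


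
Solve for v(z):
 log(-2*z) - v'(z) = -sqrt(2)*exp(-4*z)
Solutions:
 v(z) = C1 + z*log(-z) + z*(-1 + log(2)) - sqrt(2)*exp(-4*z)/4


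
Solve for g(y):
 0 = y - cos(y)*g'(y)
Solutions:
 g(y) = C1 + Integral(y/cos(y), y)


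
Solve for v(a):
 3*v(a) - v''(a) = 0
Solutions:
 v(a) = C1*exp(-sqrt(3)*a) + C2*exp(sqrt(3)*a)


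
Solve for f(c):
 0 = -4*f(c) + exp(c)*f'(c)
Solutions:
 f(c) = C1*exp(-4*exp(-c))


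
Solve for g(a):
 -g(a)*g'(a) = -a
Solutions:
 g(a) = -sqrt(C1 + a^2)
 g(a) = sqrt(C1 + a^2)


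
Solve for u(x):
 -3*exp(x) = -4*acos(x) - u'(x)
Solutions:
 u(x) = C1 - 4*x*acos(x) + 4*sqrt(1 - x^2) + 3*exp(x)


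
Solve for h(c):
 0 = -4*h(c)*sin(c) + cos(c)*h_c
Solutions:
 h(c) = C1/cos(c)^4


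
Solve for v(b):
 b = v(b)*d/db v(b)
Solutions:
 v(b) = -sqrt(C1 + b^2)
 v(b) = sqrt(C1 + b^2)


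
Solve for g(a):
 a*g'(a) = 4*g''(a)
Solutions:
 g(a) = C1 + C2*erfi(sqrt(2)*a/4)


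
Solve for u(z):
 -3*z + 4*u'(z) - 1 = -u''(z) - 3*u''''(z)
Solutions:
 u(z) = C1 + C4*exp(-z) + 3*z^2/8 + z/16 + (C2*sin(sqrt(39)*z/6) + C3*cos(sqrt(39)*z/6))*exp(z/2)


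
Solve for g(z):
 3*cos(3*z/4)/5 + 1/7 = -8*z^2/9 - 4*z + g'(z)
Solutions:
 g(z) = C1 + 8*z^3/27 + 2*z^2 + z/7 + 4*sin(3*z/4)/5


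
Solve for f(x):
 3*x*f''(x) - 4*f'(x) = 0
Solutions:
 f(x) = C1 + C2*x^(7/3)


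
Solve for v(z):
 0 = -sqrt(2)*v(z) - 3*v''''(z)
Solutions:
 v(z) = (C1*sin(2^(5/8)*3^(3/4)*z/6) + C2*cos(2^(5/8)*3^(3/4)*z/6))*exp(-2^(5/8)*3^(3/4)*z/6) + (C3*sin(2^(5/8)*3^(3/4)*z/6) + C4*cos(2^(5/8)*3^(3/4)*z/6))*exp(2^(5/8)*3^(3/4)*z/6)


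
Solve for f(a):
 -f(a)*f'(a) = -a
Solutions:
 f(a) = -sqrt(C1 + a^2)
 f(a) = sqrt(C1 + a^2)


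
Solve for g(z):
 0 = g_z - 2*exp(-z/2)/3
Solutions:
 g(z) = C1 - 4*exp(-z/2)/3


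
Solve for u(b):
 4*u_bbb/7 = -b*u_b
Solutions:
 u(b) = C1 + Integral(C2*airyai(-14^(1/3)*b/2) + C3*airybi(-14^(1/3)*b/2), b)


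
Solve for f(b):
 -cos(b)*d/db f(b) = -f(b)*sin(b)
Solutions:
 f(b) = C1/cos(b)


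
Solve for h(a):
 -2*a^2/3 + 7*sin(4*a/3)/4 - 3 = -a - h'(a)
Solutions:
 h(a) = C1 + 2*a^3/9 - a^2/2 + 3*a + 21*cos(4*a/3)/16


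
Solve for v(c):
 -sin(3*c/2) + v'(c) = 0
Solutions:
 v(c) = C1 - 2*cos(3*c/2)/3


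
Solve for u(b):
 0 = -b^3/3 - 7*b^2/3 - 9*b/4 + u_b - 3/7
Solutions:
 u(b) = C1 + b^4/12 + 7*b^3/9 + 9*b^2/8 + 3*b/7


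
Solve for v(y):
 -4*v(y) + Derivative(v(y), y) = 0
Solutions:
 v(y) = C1*exp(4*y)


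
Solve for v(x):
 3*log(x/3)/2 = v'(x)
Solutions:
 v(x) = C1 + 3*x*log(x)/2 - 3*x*log(3)/2 - 3*x/2


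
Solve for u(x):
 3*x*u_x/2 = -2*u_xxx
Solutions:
 u(x) = C1 + Integral(C2*airyai(-6^(1/3)*x/2) + C3*airybi(-6^(1/3)*x/2), x)


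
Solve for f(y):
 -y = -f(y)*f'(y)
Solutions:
 f(y) = -sqrt(C1 + y^2)
 f(y) = sqrt(C1 + y^2)


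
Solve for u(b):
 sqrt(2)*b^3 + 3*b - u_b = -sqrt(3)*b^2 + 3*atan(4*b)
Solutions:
 u(b) = C1 + sqrt(2)*b^4/4 + sqrt(3)*b^3/3 + 3*b^2/2 - 3*b*atan(4*b) + 3*log(16*b^2 + 1)/8


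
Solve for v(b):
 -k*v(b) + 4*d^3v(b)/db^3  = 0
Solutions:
 v(b) = C1*exp(2^(1/3)*b*k^(1/3)/2) + C2*exp(2^(1/3)*b*k^(1/3)*(-1 + sqrt(3)*I)/4) + C3*exp(-2^(1/3)*b*k^(1/3)*(1 + sqrt(3)*I)/4)


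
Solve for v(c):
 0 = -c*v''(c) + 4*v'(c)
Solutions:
 v(c) = C1 + C2*c^5


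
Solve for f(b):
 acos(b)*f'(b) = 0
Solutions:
 f(b) = C1


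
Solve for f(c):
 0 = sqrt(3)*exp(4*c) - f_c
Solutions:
 f(c) = C1 + sqrt(3)*exp(4*c)/4


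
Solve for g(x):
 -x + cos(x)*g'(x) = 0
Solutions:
 g(x) = C1 + Integral(x/cos(x), x)


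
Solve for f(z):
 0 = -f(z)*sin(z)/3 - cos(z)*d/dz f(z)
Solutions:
 f(z) = C1*cos(z)^(1/3)


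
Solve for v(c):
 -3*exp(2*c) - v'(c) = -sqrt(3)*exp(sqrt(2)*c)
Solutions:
 v(c) = C1 - 3*exp(2*c)/2 + sqrt(6)*exp(sqrt(2)*c)/2


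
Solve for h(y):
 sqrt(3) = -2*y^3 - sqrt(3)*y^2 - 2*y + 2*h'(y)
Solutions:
 h(y) = C1 + y^4/4 + sqrt(3)*y^3/6 + y^2/2 + sqrt(3)*y/2
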